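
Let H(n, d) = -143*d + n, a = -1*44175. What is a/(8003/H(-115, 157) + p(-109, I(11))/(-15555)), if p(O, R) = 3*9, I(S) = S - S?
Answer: 5168683064250/41698649 ≈ 1.2395e+5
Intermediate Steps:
a = -44175
I(S) = 0
p(O, R) = 27
H(n, d) = n - 143*d
a/(8003/H(-115, 157) + p(-109, I(11))/(-15555)) = -44175/(8003/(-115 - 143*157) + 27/(-15555)) = -44175/(8003/(-115 - 22451) + 27*(-1/15555)) = -44175/(8003/(-22566) - 9/5185) = -44175/(8003*(-1/22566) - 9/5185) = -44175/(-8003/22566 - 9/5185) = -44175/(-41698649/117004710) = -44175*(-117004710/41698649) = 5168683064250/41698649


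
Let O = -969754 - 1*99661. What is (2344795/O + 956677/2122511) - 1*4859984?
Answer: -2206282965484545850/453969020213 ≈ -4.8600e+6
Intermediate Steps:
O = -1069415 (O = -969754 - 99661 = -1069415)
(2344795/O + 956677/2122511) - 1*4859984 = (2344795/(-1069415) + 956677/2122511) - 1*4859984 = (2344795*(-1/1069415) + 956677*(1/2122511)) - 4859984 = (-468959/213883 + 956677/2122511) - 4859984 = -790753689258/453969020213 - 4859984 = -2206282965484545850/453969020213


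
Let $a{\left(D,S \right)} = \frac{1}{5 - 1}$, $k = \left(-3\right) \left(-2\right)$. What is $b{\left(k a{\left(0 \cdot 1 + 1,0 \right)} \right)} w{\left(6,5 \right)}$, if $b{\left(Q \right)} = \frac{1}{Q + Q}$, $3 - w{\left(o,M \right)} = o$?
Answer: $-1$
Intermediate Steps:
$k = 6$
$a{\left(D,S \right)} = \frac{1}{4}$
$w{\left(o,M \right)} = 3 - o$
$b{\left(Q \right)} = \frac{1}{2 Q}$
$b{\left(k a{\left(0 \cdot 1 + 1,0 \right)} \right)} w{\left(6,5 \right)} = \frac{1}{2 \cdot 6 \cdot \frac{1}{4}} \left(3 - 6\right) = \frac{1}{2 \cdot \frac{3}{2}} \left(3 - 6\right) = \frac{1}{2} \cdot \frac{2}{3} \left(-3\right) = \frac{1}{3} \left(-3\right) = -1$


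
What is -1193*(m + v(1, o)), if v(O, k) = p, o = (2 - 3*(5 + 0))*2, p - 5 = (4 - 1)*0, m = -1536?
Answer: 1826483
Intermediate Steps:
p = 5 (p = 5 + (4 - 1)*0 = 5 + 3*0 = 5 + 0 = 5)
o = -26 (o = (2 - 3*5)*2 = (2 - 15)*2 = -13*2 = -26)
v(O, k) = 5
-1193*(m + v(1, o)) = -1193*(-1536 + 5) = -1193*(-1531) = 1826483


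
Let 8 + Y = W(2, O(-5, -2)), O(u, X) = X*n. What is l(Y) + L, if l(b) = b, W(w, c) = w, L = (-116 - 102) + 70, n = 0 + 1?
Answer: -154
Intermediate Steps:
n = 1
O(u, X) = X (O(u, X) = X*1 = X)
L = -148 (L = -218 + 70 = -148)
Y = -6 (Y = -8 + 2 = -6)
l(Y) + L = -6 - 148 = -154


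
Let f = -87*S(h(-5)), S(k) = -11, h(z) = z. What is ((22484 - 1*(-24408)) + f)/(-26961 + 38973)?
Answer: 47849/12012 ≈ 3.9834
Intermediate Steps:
f = 957 (f = -87*(-11) = 957)
((22484 - 1*(-24408)) + f)/(-26961 + 38973) = ((22484 - 1*(-24408)) + 957)/(-26961 + 38973) = ((22484 + 24408) + 957)/12012 = (46892 + 957)*(1/12012) = 47849*(1/12012) = 47849/12012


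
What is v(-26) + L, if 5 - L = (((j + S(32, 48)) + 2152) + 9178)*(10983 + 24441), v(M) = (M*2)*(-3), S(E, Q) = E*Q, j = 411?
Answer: -470324287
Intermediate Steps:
v(M) = -6*M (v(M) = (2*M)*(-3) = -6*M)
L = -470324443 (L = 5 - (((411 + 32*48) + 2152) + 9178)*(10983 + 24441) = 5 - (((411 + 1536) + 2152) + 9178)*35424 = 5 - ((1947 + 2152) + 9178)*35424 = 5 - (4099 + 9178)*35424 = 5 - 13277*35424 = 5 - 1*470324448 = 5 - 470324448 = -470324443)
v(-26) + L = -6*(-26) - 470324443 = 156 - 470324443 = -470324287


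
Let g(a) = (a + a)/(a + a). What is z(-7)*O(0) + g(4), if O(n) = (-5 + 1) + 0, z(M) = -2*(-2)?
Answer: -15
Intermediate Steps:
z(M) = 4
O(n) = -4 (O(n) = -4 + 0 = -4)
g(a) = 1 (g(a) = (2*a)/((2*a)) = (2*a)*(1/(2*a)) = 1)
z(-7)*O(0) + g(4) = 4*(-4) + 1 = -16 + 1 = -15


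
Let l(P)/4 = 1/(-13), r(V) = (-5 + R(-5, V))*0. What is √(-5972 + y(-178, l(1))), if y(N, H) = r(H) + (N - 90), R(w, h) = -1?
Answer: 4*I*√390 ≈ 78.994*I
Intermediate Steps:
r(V) = 0 (r(V) = (-5 - 1)*0 = -6*0 = 0)
l(P) = -4/13 (l(P) = 4/(-13) = 4*(-1/13) = -4/13)
y(N, H) = -90 + N (y(N, H) = 0 + (N - 90) = 0 + (-90 + N) = -90 + N)
√(-5972 + y(-178, l(1))) = √(-5972 + (-90 - 178)) = √(-5972 - 268) = √(-6240) = 4*I*√390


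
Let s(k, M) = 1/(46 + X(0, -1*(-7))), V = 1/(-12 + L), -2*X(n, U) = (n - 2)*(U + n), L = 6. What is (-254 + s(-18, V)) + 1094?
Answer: 44521/53 ≈ 840.02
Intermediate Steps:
X(n, U) = -(-2 + n)*(U + n)/2 (X(n, U) = -(n - 2)*(U + n)/2 = -(-2 + n)*(U + n)/2)
V = -1/6 (V = 1/(-12 + 6) = 1/(-6) = -1/6 ≈ -0.16667)
s(k, M) = 1/53 (s(k, M) = 1/(46 + (-1*(-7) + 0 - 1/2*0**2 - 1/2*(-1*(-7))*0)) = 1/(46 + (7 + 0 - 1/2*0 - 1/2*7*0)) = 1/(46 + (7 + 0 + 0 + 0)) = 1/(46 + 7) = 1/53)
(-254 + s(-18, V)) + 1094 = (-254 + 1/53) + 1094 = -13461/53 + 1094 = 44521/53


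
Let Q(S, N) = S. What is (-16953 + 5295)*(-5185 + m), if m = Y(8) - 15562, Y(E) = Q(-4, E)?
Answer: 241915158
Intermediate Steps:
Y(E) = -4
m = -15566 (m = -4 - 15562 = -15566)
(-16953 + 5295)*(-5185 + m) = (-16953 + 5295)*(-5185 - 15566) = -11658*(-20751) = 241915158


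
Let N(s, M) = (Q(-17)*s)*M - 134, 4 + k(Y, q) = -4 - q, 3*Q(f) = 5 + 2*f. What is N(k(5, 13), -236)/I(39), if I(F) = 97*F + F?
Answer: -8007/637 ≈ -12.570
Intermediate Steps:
Q(f) = 5/3 + 2*f/3 (Q(f) = (5 + 2*f)/3 = 5/3 + 2*f/3)
k(Y, q) = -8 - q (k(Y, q) = -4 + (-4 - q) = -8 - q)
I(F) = 98*F
N(s, M) = -134 - 29*M*s/3 (N(s, M) = ((5/3 + (⅔)*(-17))*s)*M - 134 = ((5/3 - 34/3)*s)*M - 134 = (-29*s/3)*M - 134 = -29*M*s/3 - 134 = -134 - 29*M*s/3)
N(k(5, 13), -236)/I(39) = (-134 - 29/3*(-236)*(-8 - 1*13))/((98*39)) = (-134 - 29/3*(-236)*(-8 - 13))/3822 = (-134 - 29/3*(-236)*(-21))*(1/3822) = (-134 - 47908)*(1/3822) = -48042*1/3822 = -8007/637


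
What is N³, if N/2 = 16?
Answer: 32768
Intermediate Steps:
N = 32 (N = 2*16 = 32)
N³ = 32³ = 32768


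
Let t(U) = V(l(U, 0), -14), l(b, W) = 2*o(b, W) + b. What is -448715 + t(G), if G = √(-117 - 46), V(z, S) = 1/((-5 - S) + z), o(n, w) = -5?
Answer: -73589261/164 - I*√163/164 ≈ -4.4872e+5 - 0.077848*I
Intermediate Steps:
l(b, W) = -10 + b (l(b, W) = 2*(-5) + b = -10 + b)
V(z, S) = 1/(-5 + z - S)
G = I*√163 (G = √(-163) = I*√163 ≈ 12.767*I)
t(U) = 1/(-1 + U) (t(U) = 1/(-5 + (-10 + U) - 1*(-14)) = 1/(-5 + (-10 + U) + 14) = 1/(-1 + U))
-448715 + t(G) = -448715 + 1/(-1 + I*√163)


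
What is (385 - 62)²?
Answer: 104329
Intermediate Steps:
(385 - 62)² = 323² = 104329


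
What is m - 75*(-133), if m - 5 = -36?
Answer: 9944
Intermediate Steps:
m = -31 (m = 5 - 36 = -31)
m - 75*(-133) = -31 - 75*(-133) = -31 + 9975 = 9944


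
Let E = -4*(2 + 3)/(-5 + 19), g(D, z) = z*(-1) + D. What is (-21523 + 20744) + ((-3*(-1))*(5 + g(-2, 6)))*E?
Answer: -5363/7 ≈ -766.14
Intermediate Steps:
g(D, z) = D - z (g(D, z) = -z + D = D - z)
E = -10/7 (E = -20/14 = -4*5/14 = -10/7 ≈ -1.4286)
(-21523 + 20744) + ((-3*(-1))*(5 + g(-2, 6)))*E = (-21523 + 20744) + ((-3*(-1))*(5 + (-2 - 1*6)))*(-10/7) = -779 + (3*(5 + (-2 - 6)))*(-10/7) = -779 + (3*(5 - 8))*(-10/7) = -779 + (3*(-3))*(-10/7) = -779 - 9*(-10/7) = -779 + 90/7 = -5363/7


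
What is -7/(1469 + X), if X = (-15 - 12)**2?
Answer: -1/314 ≈ -0.0031847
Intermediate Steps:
X = 729 (X = (-27)**2 = 729)
-7/(1469 + X) = -7/(1469 + 729) = -7/2198 = (1/2198)*(-7) = -1/314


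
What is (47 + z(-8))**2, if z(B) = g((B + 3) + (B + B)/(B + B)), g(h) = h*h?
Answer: 3969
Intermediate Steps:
g(h) = h**2
z(B) = (4 + B)**2 (z(B) = ((B + 3) + (B + B)/(B + B))**2 = ((3 + B) + (2*B)/((2*B)))**2 = ((3 + B) + (2*B)*(1/(2*B)))**2 = ((3 + B) + 1)**2 = (4 + B)**2)
(47 + z(-8))**2 = (47 + (4 - 8)**2)**2 = (47 + (-4)**2)**2 = (47 + 16)**2 = 63**2 = 3969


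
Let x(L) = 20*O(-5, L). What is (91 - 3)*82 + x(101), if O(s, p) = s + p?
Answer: 9136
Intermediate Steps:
O(s, p) = p + s
x(L) = -100 + 20*L (x(L) = 20*(L - 5) = 20*(-5 + L) = -100 + 20*L)
(91 - 3)*82 + x(101) = (91 - 3)*82 + (-100 + 20*101) = 88*82 + (-100 + 2020) = 7216 + 1920 = 9136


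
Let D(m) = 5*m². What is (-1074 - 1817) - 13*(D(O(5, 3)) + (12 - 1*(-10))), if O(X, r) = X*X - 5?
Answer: -29177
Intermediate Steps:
O(X, r) = -5 + X² (O(X, r) = X² - 5 = -5 + X²)
(-1074 - 1817) - 13*(D(O(5, 3)) + (12 - 1*(-10))) = (-1074 - 1817) - 13*(5*(-5 + 5²)² + (12 - 1*(-10))) = -2891 - 13*(5*(-5 + 25)² + (12 + 10)) = -2891 - 13*(5*20² + 22) = -2891 - 13*(5*400 + 22) = -2891 - 13*(2000 + 22) = -2891 - 13*2022 = -2891 - 26286 = -29177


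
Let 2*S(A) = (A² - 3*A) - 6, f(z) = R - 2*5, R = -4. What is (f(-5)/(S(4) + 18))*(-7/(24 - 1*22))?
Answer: 49/17 ≈ 2.8824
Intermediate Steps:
f(z) = -14 (f(z) = -4 - 2*5 = -4 - 10 = -14)
S(A) = -3 + A²/2 - 3*A/2 (S(A) = ((A² - 3*A) - 6)/2 = (-6 + A² - 3*A)/2 = -3 + A²/2 - 3*A/2)
(f(-5)/(S(4) + 18))*(-7/(24 - 1*22)) = (-14/((-3 + (½)*4² - 3/2*4) + 18))*(-7/(24 - 1*22)) = (-14/((-3 + (½)*16 - 6) + 18))*(-7/(24 - 22)) = (-14/((-3 + 8 - 6) + 18))*(-7/2) = (-14/(-1 + 18))*(-7*½) = -14/17*(-7/2) = 49/17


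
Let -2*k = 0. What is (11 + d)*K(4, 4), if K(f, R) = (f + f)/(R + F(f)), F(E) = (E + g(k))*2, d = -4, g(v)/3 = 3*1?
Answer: 28/15 ≈ 1.8667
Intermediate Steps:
k = 0 (k = -½*0 = 0)
g(v) = 9 (g(v) = 3*(3*1) = 3*3 = 9)
F(E) = 18 + 2*E (F(E) = (E + 9)*2 = (9 + E)*2 = 18 + 2*E)
K(f, R) = 2*f/(18 + R + 2*f) (K(f, R) = (f + f)/(R + (18 + 2*f)) = (2*f)/(18 + R + 2*f) = 2*f/(18 + R + 2*f))
(11 + d)*K(4, 4) = (11 - 4)*(2*4/(18 + 4 + 2*4)) = 7*(2*4/(18 + 4 + 8)) = 7*(2*4/30) = 7*(2*4*(1/30)) = 7*(4/15) = 28/15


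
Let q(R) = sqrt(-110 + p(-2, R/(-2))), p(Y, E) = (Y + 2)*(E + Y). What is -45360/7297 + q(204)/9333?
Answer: -45360/7297 + I*sqrt(110)/9333 ≈ -6.2163 + 0.0011238*I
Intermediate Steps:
p(Y, E) = (2 + Y)*(E + Y)
q(R) = I*sqrt(110) (q(R) = sqrt(-110 + ((-2)**2 + 2*(R/(-2)) + 2*(-2) + (R/(-2))*(-2))) = sqrt(-110 + (4 + 2*(R*(-1/2)) - 4 + (R*(-1/2))*(-2))) = sqrt(-110 + (4 + 2*(-R/2) - 4 - R/2*(-2))) = sqrt(-110 + (4 - R - 4 + R)) = sqrt(-110 + 0) = sqrt(-110) = I*sqrt(110))
-45360/7297 + q(204)/9333 = -45360/7297 + (I*sqrt(110))/9333 = -45360*1/7297 + (I*sqrt(110))*(1/9333) = -45360/7297 + I*sqrt(110)/9333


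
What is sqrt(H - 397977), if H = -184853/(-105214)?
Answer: 5*I*sqrt(183374829886)/3394 ≈ 630.85*I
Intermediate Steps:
H = 5963/3394 (H = -184853*(-1/105214) = 5963/3394 ≈ 1.7569)
sqrt(H - 397977) = sqrt(5963/3394 - 397977) = sqrt(-1350727975/3394) = 5*I*sqrt(183374829886)/3394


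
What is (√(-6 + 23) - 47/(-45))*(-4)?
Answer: -188/45 - 4*√17 ≈ -20.670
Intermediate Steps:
(√(-6 + 23) - 47/(-45))*(-4) = (√17 - 47*(-1/45))*(-4) = (√17 + 47/45)*(-4) = (47/45 + √17)*(-4) = -188/45 - 4*√17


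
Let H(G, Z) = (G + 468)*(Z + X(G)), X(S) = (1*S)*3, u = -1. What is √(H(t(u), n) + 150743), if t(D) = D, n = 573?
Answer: √416933 ≈ 645.70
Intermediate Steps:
X(S) = 3*S (X(S) = S*3 = 3*S)
H(G, Z) = (468 + G)*(Z + 3*G) (H(G, Z) = (G + 468)*(Z + 3*G) = (468 + G)*(Z + 3*G))
√(H(t(u), n) + 150743) = √((3*(-1)² + 468*573 + 1404*(-1) - 1*573) + 150743) = √((3*1 + 268164 - 1404 - 573) + 150743) = √((3 + 268164 - 1404 - 573) + 150743) = √(266190 + 150743) = √416933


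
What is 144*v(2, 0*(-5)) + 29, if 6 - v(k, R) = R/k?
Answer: 893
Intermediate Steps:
v(k, R) = 6 - R/k
144*v(2, 0*(-5)) + 29 = 144*(6 - 1*0*(-5)/2) + 29 = 144*(6 - 1*0*1/2) + 29 = 144*(6 + 0) + 29 = 144*6 + 29 = 864 + 29 = 893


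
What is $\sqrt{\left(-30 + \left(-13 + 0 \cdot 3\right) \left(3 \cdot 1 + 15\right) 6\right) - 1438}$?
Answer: $2 i \sqrt{718} \approx 53.591 i$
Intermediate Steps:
$\sqrt{\left(-30 + \left(-13 + 0 \cdot 3\right) \left(3 \cdot 1 + 15\right) 6\right) - 1438} = \sqrt{\left(-30 + \left(-13 + 0\right) \left(3 + 15\right) 6\right) - 1438} = \sqrt{\left(-30 + \left(-13\right) 18 \cdot 6\right) - 1438} = \sqrt{\left(-30 - 1404\right) - 1438} = \sqrt{-1434 - 1438} = \sqrt{-2872} = 2 i \sqrt{718}$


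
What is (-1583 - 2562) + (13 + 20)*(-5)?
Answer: -4310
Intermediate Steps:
(-1583 - 2562) + (13 + 20)*(-5) = -4145 + 33*(-5) = -4145 - 165 = -4310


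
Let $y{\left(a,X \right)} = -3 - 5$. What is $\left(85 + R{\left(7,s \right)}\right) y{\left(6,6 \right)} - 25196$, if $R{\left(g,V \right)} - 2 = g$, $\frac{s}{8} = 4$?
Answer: $-25948$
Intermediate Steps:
$s = 32$ ($s = 8 \cdot 4 = 32$)
$y{\left(a,X \right)} = -8$
$R{\left(g,V \right)} = 2 + g$
$\left(85 + R{\left(7,s \right)}\right) y{\left(6,6 \right)} - 25196 = \left(85 + \left(2 + 7\right)\right) \left(-8\right) - 25196 = \left(85 + 9\right) \left(-8\right) - 25196 = 94 \left(-8\right) - 25196 = -752 - 25196 = -25948$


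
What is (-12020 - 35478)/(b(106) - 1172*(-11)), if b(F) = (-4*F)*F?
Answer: 23749/16026 ≈ 1.4819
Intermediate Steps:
b(F) = -4*F**2
(-12020 - 35478)/(b(106) - 1172*(-11)) = (-12020 - 35478)/(-4*106**2 - 1172*(-11)) = -47498/(-4*11236 + 12892) = -47498/(-44944 + 12892) = -47498/(-32052) = -47498*(-1/32052) = 23749/16026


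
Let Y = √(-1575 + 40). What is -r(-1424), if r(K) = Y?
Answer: -I*√1535 ≈ -39.179*I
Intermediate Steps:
Y = I*√1535 (Y = √(-1535) = I*√1535 ≈ 39.179*I)
r(K) = I*√1535
-r(-1424) = -I*√1535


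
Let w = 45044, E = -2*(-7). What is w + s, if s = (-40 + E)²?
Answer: 45720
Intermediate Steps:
E = 14
s = 676 (s = (-40 + 14)² = (-26)² = 676)
w + s = 45044 + 676 = 45720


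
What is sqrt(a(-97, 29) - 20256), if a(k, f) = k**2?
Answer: I*sqrt(10847) ≈ 104.15*I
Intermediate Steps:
sqrt(a(-97, 29) - 20256) = sqrt((-97)**2 - 20256) = sqrt(9409 - 20256) = sqrt(-10847) = I*sqrt(10847)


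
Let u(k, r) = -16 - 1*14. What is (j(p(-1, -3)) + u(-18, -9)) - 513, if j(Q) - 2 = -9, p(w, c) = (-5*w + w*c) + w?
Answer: -550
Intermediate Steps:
p(w, c) = -4*w + c*w (p(w, c) = (-5*w + c*w) + w = -4*w + c*w)
u(k, r) = -30 (u(k, r) = -16 - 14 = -30)
j(Q) = -7 (j(Q) = 2 - 9 = -7)
(j(p(-1, -3)) + u(-18, -9)) - 513 = (-7 - 30) - 513 = -37 - 513 = -550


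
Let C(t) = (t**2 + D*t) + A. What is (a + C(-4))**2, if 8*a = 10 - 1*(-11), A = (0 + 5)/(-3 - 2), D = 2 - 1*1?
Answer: 11881/64 ≈ 185.64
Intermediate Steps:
D = 1 (D = 2 - 1 = 1)
A = -1 (A = 5/(-5) = 5*(-1/5) = -1)
a = 21/8 (a = (10 - 1*(-11))/8 = (10 + 11)/8 = (1/8)*21 = 21/8 ≈ 2.6250)
C(t) = -1 + t + t**2 (C(t) = (t**2 + 1*t) - 1 = (t**2 + t) - 1 = (t + t**2) - 1 = -1 + t + t**2)
(a + C(-4))**2 = (21/8 + (-1 - 4 + (-4)**2))**2 = (21/8 + (-1 - 4 + 16))**2 = (21/8 + 11)**2 = (109/8)**2 = 11881/64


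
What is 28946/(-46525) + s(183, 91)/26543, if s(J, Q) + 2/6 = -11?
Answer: -2306522884/3704739225 ≈ -0.62259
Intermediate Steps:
s(J, Q) = -34/3 (s(J, Q) = -⅓ - 11 = -34/3)
28946/(-46525) + s(183, 91)/26543 = 28946/(-46525) - 34/3/26543 = 28946*(-1/46525) - 34/3*1/26543 = -28946/46525 - 34/79629 = -2306522884/3704739225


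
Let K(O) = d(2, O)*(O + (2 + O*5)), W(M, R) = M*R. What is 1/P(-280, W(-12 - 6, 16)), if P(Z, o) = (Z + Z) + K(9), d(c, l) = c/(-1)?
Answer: -1/672 ≈ -0.0014881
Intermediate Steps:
d(c, l) = -c (d(c, l) = c*(-1) = -c)
K(O) = -4 - 12*O (K(O) = (-1*2)*(O + (2 + O*5)) = -2*(O + (2 + 5*O)) = -2*(2 + 6*O) = -4 - 12*O)
P(Z, o) = -112 + 2*Z (P(Z, o) = (Z + Z) + (-4 - 12*9) = 2*Z + (-4 - 108) = 2*Z - 112 = -112 + 2*Z)
1/P(-280, W(-12 - 6, 16)) = 1/(-112 + 2*(-280)) = 1/(-112 - 560) = 1/(-672) = -1/672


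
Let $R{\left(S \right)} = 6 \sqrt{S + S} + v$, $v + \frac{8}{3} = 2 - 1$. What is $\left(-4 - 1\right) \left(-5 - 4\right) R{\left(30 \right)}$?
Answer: $-75 + 540 \sqrt{15} \approx 2016.4$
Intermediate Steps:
$v = - \frac{5}{3}$ ($v = - \frac{8}{3} + \left(2 - 1\right) = - \frac{8}{3} + 1 = - \frac{5}{3} \approx -1.6667$)
$R{\left(S \right)} = - \frac{5}{3} + 6 \sqrt{2} \sqrt{S}$ ($R{\left(S \right)} = 6 \sqrt{S + S} - \frac{5}{3} = 6 \sqrt{2 S} - \frac{5}{3} = 6 \sqrt{2} \sqrt{S} - \frac{5}{3} = - \frac{5}{3} + 6 \sqrt{2} \sqrt{S}$)
$\left(-4 - 1\right) \left(-5 - 4\right) R{\left(30 \right)} = \left(-4 - 1\right) \left(-5 - 4\right) \left(- \frac{5}{3} + 6 \sqrt{2} \sqrt{30}\right) = \left(-5\right) \left(-9\right) \left(- \frac{5}{3} + 12 \sqrt{15}\right) = 45 \left(- \frac{5}{3} + 12 \sqrt{15}\right) = -75 + 540 \sqrt{15}$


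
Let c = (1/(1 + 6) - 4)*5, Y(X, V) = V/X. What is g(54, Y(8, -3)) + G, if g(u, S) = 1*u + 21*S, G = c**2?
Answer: 163881/392 ≈ 418.06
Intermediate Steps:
c = -135/7 (c = (1/7 - 4)*5 = -27/7*5 = -135/7 ≈ -19.286)
G = 18225/49 (G = (-135/7)**2 = 18225/49 ≈ 371.94)
g(u, S) = u + 21*S
g(54, Y(8, -3)) + G = (54 + 21*(-3/8)) + 18225/49 = (54 - 63/8) + 18225/49 = 369/8 + 18225/49 = 163881/392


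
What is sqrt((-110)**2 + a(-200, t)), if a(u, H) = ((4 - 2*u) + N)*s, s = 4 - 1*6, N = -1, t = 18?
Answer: sqrt(11294) ≈ 106.27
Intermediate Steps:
s = -2 (s = 4 - 6 = -2)
a(u, H) = -6 + 4*u (a(u, H) = ((4 - 2*u) - 1)*(-2) = (3 - 2*u)*(-2) = -6 + 4*u)
sqrt((-110)**2 + a(-200, t)) = sqrt((-110)**2 + (-6 + 4*(-200))) = sqrt(12100 + (-6 - 800)) = sqrt(12100 - 806) = sqrt(11294)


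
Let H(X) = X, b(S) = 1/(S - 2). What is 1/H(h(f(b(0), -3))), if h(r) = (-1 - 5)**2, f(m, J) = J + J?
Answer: 1/36 ≈ 0.027778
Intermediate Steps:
b(S) = 1/(-2 + S)
f(m, J) = 2*J
h(r) = 36 (h(r) = (-6)**2 = 36)
1/H(h(f(b(0), -3))) = 1/36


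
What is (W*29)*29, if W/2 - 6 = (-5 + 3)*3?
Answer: 0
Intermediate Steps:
W = 0 (W = 12 + 2*((-5 + 3)*3) = 12 + 2*(-2*3) = 12 + 2*(-6) = 12 - 12 = 0)
(W*29)*29 = (0*29)*29 = 0*29 = 0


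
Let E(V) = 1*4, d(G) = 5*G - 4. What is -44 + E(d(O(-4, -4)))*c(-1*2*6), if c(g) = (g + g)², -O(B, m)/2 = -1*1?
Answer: 2260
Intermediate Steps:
O(B, m) = 2 (O(B, m) = -(-2) = -2*(-1) = 2)
d(G) = -4 + 5*G
c(g) = 4*g² (c(g) = (2*g)² = 4*g²)
E(V) = 4
-44 + E(d(O(-4, -4)))*c(-1*2*6) = -44 + 4*(4*(-1*2*6)²) = -44 + 4*(4*(-2*6)²) = -44 + 4*(4*(-12)²) = -44 + 4*(4*144) = -44 + 4*576 = -44 + 2304 = 2260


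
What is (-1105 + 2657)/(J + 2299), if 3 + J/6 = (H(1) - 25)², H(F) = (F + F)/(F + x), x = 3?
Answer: 3104/11765 ≈ 0.26383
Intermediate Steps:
H(F) = 2*F/(3 + F) (H(F) = (F + F)/(F + 3) = (2*F)/(3 + F) = 2*F/(3 + F))
J = 7167/2 (J = -18 + 6*(2*1/(3 + 1) - 25)² = -18 + 6*(2*1/4 - 25)² = -18 + 6*(2*1*(¼) - 25)² = -18 + 6*(½ - 25)² = -18 + 6*(-49/2)² = -18 + 6*(2401/4) = -18 + 7203/2 = 7167/2 ≈ 3583.5)
(-1105 + 2657)/(J + 2299) = (-1105 + 2657)/(7167/2 + 2299) = 1552/(11765/2) = 1552*(2/11765) = 3104/11765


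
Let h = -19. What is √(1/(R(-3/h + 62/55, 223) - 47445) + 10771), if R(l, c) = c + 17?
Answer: √2666794308230/15735 ≈ 103.78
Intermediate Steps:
R(l, c) = 17 + c
√(1/(R(-3/h + 62/55, 223) - 47445) + 10771) = √(1/((17 + 223) - 47445) + 10771) = √(1/(240 - 47445) + 10771) = √(1/(-47205) + 10771) = √(-1/47205 + 10771) = √(508445054/47205) = √2666794308230/15735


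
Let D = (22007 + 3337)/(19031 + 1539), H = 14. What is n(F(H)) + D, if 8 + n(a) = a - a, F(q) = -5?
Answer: -6328/935 ≈ -6.7679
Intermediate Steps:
D = 1152/935 (D = 25344/20570 = 25344*(1/20570) = 1152/935 ≈ 1.2321)
n(a) = -8 (n(a) = -8 + (a - a) = -8 + 0 = -8)
n(F(H)) + D = -8 + 1152/935 = -6328/935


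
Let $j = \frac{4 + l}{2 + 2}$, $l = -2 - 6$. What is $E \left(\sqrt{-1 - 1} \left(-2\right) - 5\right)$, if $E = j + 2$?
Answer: $-5 - 2 i \sqrt{2} \approx -5.0 - 2.8284 i$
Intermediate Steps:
$l = -8$ ($l = -2 - 6 = -8$)
$j = -1$ ($j = \frac{4 - 8}{2 + 2} = - \frac{4}{4} = \left(-4\right) \frac{1}{4} = -1$)
$E = 1$ ($E = -1 + 2 = 1$)
$E \left(\sqrt{-1 - 1} \left(-2\right) - 5\right) = 1 \left(\sqrt{-1 - 1} \left(-2\right) - 5\right) = 1 \left(\sqrt{-2} \left(-2\right) - 5\right) = 1 \left(i \sqrt{2} \left(-2\right) - 5\right) = 1 \left(- 2 i \sqrt{2} - 5\right) = 1 \left(-5 - 2 i \sqrt{2}\right) = -5 - 2 i \sqrt{2}$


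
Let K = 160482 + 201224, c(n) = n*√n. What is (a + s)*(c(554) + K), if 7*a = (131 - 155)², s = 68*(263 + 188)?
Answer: 77857939912/7 + 119249608*√554/7 ≈ 1.1524e+10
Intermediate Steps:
s = 30668 (s = 68*451 = 30668)
c(n) = n^(3/2)
K = 361706
a = 576/7 (a = (131 - 155)²/7 = (⅐)*(-24)² = (⅐)*576 = 576/7 ≈ 82.286)
(a + s)*(c(554) + K) = (576/7 + 30668)*(554^(3/2) + 361706) = 215252*(554*√554 + 361706)/7 = 215252*(361706 + 554*√554)/7 = 77857939912/7 + 119249608*√554/7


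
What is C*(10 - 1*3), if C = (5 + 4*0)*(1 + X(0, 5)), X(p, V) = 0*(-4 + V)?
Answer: 35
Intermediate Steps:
X(p, V) = 0
C = 5 (C = (5 + 4*0)*(1 + 0) = (5 + 0)*1 = 5*1 = 5)
C*(10 - 1*3) = 5*(10 - 1*3) = 5*(10 - 3) = 5*7 = 35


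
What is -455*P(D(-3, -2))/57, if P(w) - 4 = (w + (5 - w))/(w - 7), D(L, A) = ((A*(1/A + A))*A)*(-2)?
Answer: -35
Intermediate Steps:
D(L, A) = -2*A²*(A + 1/A) (D(L, A) = ((A*(A + 1/A))*A)*(-2) = (A²*(A + 1/A))*(-2) = -2*A²*(A + 1/A))
P(w) = 4 + 5/(-7 + w) (P(w) = 4 + (w + (5 - w))/(w - 7) = 4 + 5/(-7 + w))
-455*P(D(-3, -2))/57 = -455*(-23 + 4*(-2*(-2)*(1 + (-2)²)))/(-7 - 2*(-2)*(1 + (-2)²))/57 = -455*(-23 + 4*(-2*(-2)*(1 + 4)))/(-7 - 2*(-2)*(1 + 4))/57 = -455*(-23 + 4*(-2*(-2)*5))/(-7 - 2*(-2)*5)/57 = -455*(-23 + 4*20)/(-7 + 20)/57 = -455*(-23 + 80)/13/57 = -455*(1/13)*57/57 = -1995/57 = -455*1/13 = -35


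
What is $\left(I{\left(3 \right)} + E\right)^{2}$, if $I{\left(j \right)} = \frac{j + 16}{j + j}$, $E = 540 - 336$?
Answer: $\frac{1545049}{36} \approx 42918.0$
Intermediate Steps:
$E = 204$
$I{\left(j \right)} = \frac{16 + j}{2 j}$
$\left(I{\left(3 \right)} + E\right)^{2} = \left(\frac{16 + 3}{2 \cdot 3} + 204\right)^{2} = \left(\frac{1}{2} \cdot \frac{1}{3} \cdot 19 + 204\right)^{2} = \left(\frac{19}{6} + 204\right)^{2} = \left(\frac{1243}{6}\right)^{2} = \frac{1545049}{36}$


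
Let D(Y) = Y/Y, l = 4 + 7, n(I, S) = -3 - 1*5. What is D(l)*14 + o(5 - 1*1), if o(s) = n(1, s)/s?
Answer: 12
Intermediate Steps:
n(I, S) = -8 (n(I, S) = -3 - 5 = -8)
l = 11
o(s) = -8/s
D(Y) = 1
D(l)*14 + o(5 - 1*1) = 1*14 - 8/(5 - 1*1) = 14 - 8/(5 - 1) = 14 - 8/4 = 14 - 8*1/4 = 14 - 2 = 12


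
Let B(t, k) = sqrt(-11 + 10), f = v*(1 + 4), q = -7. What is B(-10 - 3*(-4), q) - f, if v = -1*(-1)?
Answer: -5 + I ≈ -5.0 + 1.0*I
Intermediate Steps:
v = 1
f = 5 (f = 1*(1 + 4) = 1*5 = 5)
B(t, k) = I (B(t, k) = sqrt(-1) = I)
B(-10 - 3*(-4), q) - f = I - 1*5 = I - 5 = -5 + I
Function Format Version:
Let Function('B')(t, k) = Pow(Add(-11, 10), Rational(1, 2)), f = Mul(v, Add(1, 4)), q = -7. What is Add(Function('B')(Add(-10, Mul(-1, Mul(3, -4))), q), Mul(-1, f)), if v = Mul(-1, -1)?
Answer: Add(-5, I) ≈ Add(-5.0000, Mul(1.0000, I))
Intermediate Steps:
v = 1
f = 5 (f = Mul(1, Add(1, 4)) = Mul(1, 5) = 5)
Function('B')(t, k) = I (Function('B')(t, k) = Pow(-1, Rational(1, 2)) = I)
Add(Function('B')(Add(-10, Mul(-1, Mul(3, -4))), q), Mul(-1, f)) = Add(I, Mul(-1, 5)) = Add(I, -5) = Add(-5, I)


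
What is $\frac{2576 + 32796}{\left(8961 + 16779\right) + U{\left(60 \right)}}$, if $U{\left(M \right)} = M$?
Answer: $\frac{8843}{6450} \approx 1.371$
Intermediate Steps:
$\frac{2576 + 32796}{\left(8961 + 16779\right) + U{\left(60 \right)}} = \frac{2576 + 32796}{\left(8961 + 16779\right) + 60} = \frac{35372}{25740 + 60} = \frac{35372}{25800} = 35372 \cdot \frac{1}{25800} = \frac{8843}{6450}$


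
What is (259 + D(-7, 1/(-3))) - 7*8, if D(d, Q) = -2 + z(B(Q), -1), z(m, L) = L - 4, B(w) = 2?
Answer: 196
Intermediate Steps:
z(m, L) = -4 + L
D(d, Q) = -7 (D(d, Q) = -2 + (-4 - 1) = -2 - 5 = -7)
(259 + D(-7, 1/(-3))) - 7*8 = (259 - 7) - 7*8 = 252 - 56 = 196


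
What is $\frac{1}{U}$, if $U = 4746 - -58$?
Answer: $\frac{1}{4804} \approx 0.00020816$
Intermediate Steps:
$U = 4804$ ($U = 4746 + 58 = 4804$)
$\frac{1}{U} = \frac{1}{4804}$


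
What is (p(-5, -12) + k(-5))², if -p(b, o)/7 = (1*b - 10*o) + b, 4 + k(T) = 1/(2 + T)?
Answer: 5396329/9 ≈ 5.9959e+5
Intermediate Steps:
k(T) = -4 + 1/(2 + T)
p(b, o) = -14*b + 70*o (p(b, o) = -7*((1*b - 10*o) + b) = -7*((b - 10*o) + b) = -7*(-10*o + 2*b) = -14*b + 70*o)
(p(-5, -12) + k(-5))² = ((-14*(-5) + 70*(-12)) + (-7 - 4*(-5))/(2 - 5))² = ((70 - 840) + (-7 + 20)/(-3))² = (-770 - ⅓*13)² = (-770 - 13/3)² = (-2323/3)² = 5396329/9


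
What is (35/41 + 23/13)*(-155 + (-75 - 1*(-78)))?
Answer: -212496/533 ≈ -398.68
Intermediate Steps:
(35/41 + 23/13)*(-155 + (-75 - 1*(-78))) = (35*(1/41) + 23*(1/13))*(-155 + (-75 + 78)) = (35/41 + 23/13)*(-155 + 3) = (1398/533)*(-152) = -212496/533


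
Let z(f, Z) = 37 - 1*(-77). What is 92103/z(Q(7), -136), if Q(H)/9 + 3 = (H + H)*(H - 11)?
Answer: 30701/38 ≈ 807.92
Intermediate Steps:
Q(H) = -27 + 18*H*(-11 + H) (Q(H) = -27 + 9*((H + H)*(H - 11)) = -27 + 9*((2*H)*(-11 + H)) = -27 + 9*(2*H*(-11 + H)) = -27 + 18*H*(-11 + H))
z(f, Z) = 114 (z(f, Z) = 37 + 77 = 114)
92103/z(Q(7), -136) = 92103/114 = 92103*(1/114) = 30701/38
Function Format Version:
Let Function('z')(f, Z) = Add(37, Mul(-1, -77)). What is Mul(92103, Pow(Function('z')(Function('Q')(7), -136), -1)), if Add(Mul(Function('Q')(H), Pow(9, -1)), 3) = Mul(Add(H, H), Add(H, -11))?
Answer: Rational(30701, 38) ≈ 807.92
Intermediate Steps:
Function('Q')(H) = Add(-27, Mul(18, H, Add(-11, H))) (Function('Q')(H) = Add(-27, Mul(9, Mul(Add(H, H), Add(H, -11)))) = Add(-27, Mul(9, Mul(Mul(2, H), Add(-11, H)))) = Add(-27, Mul(9, Mul(2, H, Add(-11, H)))) = Add(-27, Mul(18, H, Add(-11, H))))
Function('z')(f, Z) = 114 (Function('z')(f, Z) = Add(37, 77) = 114)
Mul(92103, Pow(Function('z')(Function('Q')(7), -136), -1)) = Mul(92103, Pow(114, -1)) = Mul(92103, Rational(1, 114)) = Rational(30701, 38)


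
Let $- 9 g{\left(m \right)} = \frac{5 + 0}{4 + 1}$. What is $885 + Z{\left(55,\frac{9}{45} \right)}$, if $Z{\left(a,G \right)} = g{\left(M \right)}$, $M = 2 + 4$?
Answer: $\frac{7964}{9} \approx 884.89$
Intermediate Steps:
$M = 6$
$g{\left(m \right)} = - \frac{1}{9}$ ($g{\left(m \right)} = - \frac{\left(5 + 0\right) \frac{1}{4 + 1}}{9} = - \frac{5 \cdot \frac{1}{5}}{9} = \left(- \frac{1}{9}\right) 1 = - \frac{1}{9}$)
$Z{\left(a,G \right)} = - \frac{1}{9}$
$885 + Z{\left(55,\frac{9}{45} \right)} = 885 - \frac{1}{9} = \frac{7964}{9}$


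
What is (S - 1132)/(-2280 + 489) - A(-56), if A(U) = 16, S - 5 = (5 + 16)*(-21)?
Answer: -27088/1791 ≈ -15.125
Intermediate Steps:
S = -436 (S = 5 + (5 + 16)*(-21) = 5 + 21*(-21) = 5 - 441 = -436)
(S - 1132)/(-2280 + 489) - A(-56) = (-436 - 1132)/(-2280 + 489) - 1*16 = -1568/(-1791) - 16 = -1568*(-1/1791) - 16 = 1568/1791 - 16 = -27088/1791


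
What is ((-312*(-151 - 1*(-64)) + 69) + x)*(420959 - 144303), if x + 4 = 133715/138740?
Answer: 52220346795300/6937 ≈ 7.5278e+9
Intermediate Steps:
x = -84249/27748 (x = -4 + 133715/138740 = -4 + 133715*(1/138740) = -4 + 26743/27748 = -84249/27748 ≈ -3.0362)
((-312*(-151 - 1*(-64)) + 69) + x)*(420959 - 144303) = ((-312*(-151 - 1*(-64)) + 69) - 84249/27748)*(420959 - 144303) = ((-312*(-151 + 64) + 69) - 84249/27748)*276656 = ((-312*(-87) + 69) - 84249/27748)*276656 = ((27144 + 69) - 84249/27748)*276656 = (27213 - 84249/27748)*276656 = (755022075/27748)*276656 = 52220346795300/6937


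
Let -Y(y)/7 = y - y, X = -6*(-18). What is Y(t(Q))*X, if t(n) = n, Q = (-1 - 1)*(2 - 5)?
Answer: 0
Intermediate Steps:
Q = 6 (Q = -2*(-3) = 6)
X = 108
Y(y) = 0 (Y(y) = -7*(y - y) = -7*0 = 0)
Y(t(Q))*X = 0*108 = 0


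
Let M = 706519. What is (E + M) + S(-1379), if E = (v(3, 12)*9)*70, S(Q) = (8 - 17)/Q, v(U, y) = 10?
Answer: 982977410/1379 ≈ 7.1282e+5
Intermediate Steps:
S(Q) = -9/Q
E = 6300 (E = (10*9)*70 = 90*70 = 6300)
(E + M) + S(-1379) = (6300 + 706519) - 9/(-1379) = 712819 - 9*(-1/1379) = 712819 + 9/1379 = 982977410/1379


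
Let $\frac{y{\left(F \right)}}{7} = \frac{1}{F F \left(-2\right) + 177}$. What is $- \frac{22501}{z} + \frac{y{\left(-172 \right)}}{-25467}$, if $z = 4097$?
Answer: $- \frac{33803787727618}{6155020596309} \approx -5.4921$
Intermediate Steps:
$y{\left(F \right)} = \frac{7}{177 - 2 F^{2}}$ ($y{\left(F \right)} = \frac{7}{F F \left(-2\right) + 177} = \frac{7}{F^{2} \left(-2\right) + 177} = \frac{7}{- 2 F^{2} + 177} = \frac{7}{177 - 2 F^{2}}$)
$- \frac{22501}{z} + \frac{y{\left(-172 \right)}}{-25467} = - \frac{22501}{4097} + \frac{\left(-7\right) \frac{1}{-177 + 2 \left(-172\right)^{2}}}{-25467} = \left(-22501\right) \frac{1}{4097} + - \frac{7}{-177 + 2 \cdot 29584} \left(- \frac{1}{25467}\right) = - \frac{22501}{4097} + - \frac{7}{-177 + 59168} \left(- \frac{1}{25467}\right) = - \frac{22501}{4097} + - \frac{7}{58991} \left(- \frac{1}{25467}\right) = - \frac{22501}{4097} + \left(-7\right) \frac{1}{58991} \left(- \frac{1}{25467}\right) = - \frac{22501}{4097} - - \frac{7}{1502323797} = - \frac{22501}{4097} + \frac{7}{1502323797} = - \frac{33803787727618}{6155020596309}$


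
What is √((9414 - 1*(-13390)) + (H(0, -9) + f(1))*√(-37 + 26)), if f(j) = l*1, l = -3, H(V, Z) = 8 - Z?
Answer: √(22804 + 14*I*√11) ≈ 151.01 + 0.154*I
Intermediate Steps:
f(j) = -3 (f(j) = -3*1 = -3)
√((9414 - 1*(-13390)) + (H(0, -9) + f(1))*√(-37 + 26)) = √((9414 - 1*(-13390)) + ((8 - 1*(-9)) - 3)*√(-37 + 26)) = √((9414 + 13390) + ((8 + 9) - 3)*√(-11)) = √(22804 + (17 - 3)*(I*√11)) = √(22804 + 14*(I*√11)) = √(22804 + 14*I*√11)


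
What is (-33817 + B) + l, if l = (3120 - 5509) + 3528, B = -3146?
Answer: -35824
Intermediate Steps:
l = 1139 (l = -2389 + 3528 = 1139)
(-33817 + B) + l = (-33817 - 3146) + 1139 = -36963 + 1139 = -35824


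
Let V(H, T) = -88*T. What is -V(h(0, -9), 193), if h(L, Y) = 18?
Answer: 16984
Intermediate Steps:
-V(h(0, -9), 193) = -(-88)*193 = -1*(-16984) = 16984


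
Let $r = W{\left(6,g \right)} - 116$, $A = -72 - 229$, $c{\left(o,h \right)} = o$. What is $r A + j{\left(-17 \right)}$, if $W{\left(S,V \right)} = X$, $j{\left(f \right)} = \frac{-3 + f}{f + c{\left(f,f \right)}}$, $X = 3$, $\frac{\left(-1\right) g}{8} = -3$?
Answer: $\frac{578231}{17} \approx 34014.0$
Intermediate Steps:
$g = 24$ ($g = \left(-8\right) \left(-3\right) = 24$)
$j{\left(f \right)} = \frac{-3 + f}{2 f}$ ($j{\left(f \right)} = \frac{-3 + f}{f + f} = \frac{-3 + f}{2 f}$)
$W{\left(S,V \right)} = 3$
$A = -301$ ($A = -72 - 229 = -301$)
$r = -113$ ($r = 3 - 116 = -113$)
$r A + j{\left(-17 \right)} = \left(-113\right) \left(-301\right) + \frac{-3 - 17}{2 \left(-17\right)} = 34013 + \frac{1}{2} \left(- \frac{1}{17}\right) \left(-20\right) = 34013 + \frac{10}{17} = \frac{578231}{17}$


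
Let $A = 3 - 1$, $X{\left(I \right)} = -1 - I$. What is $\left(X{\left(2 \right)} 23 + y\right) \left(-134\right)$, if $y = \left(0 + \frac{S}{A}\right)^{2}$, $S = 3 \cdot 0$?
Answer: $9246$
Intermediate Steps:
$A = 2$ ($A = 3 - 1 = 2$)
$S = 0$
$y = 0$ ($y = \left(0 + \frac{0}{2}\right)^{2} = \left(0 + 0 \cdot \frac{1}{2}\right)^{2} = \left(0 + 0\right)^{2} = 0^{2} = 0$)
$\left(X{\left(2 \right)} 23 + y\right) \left(-134\right) = \left(\left(-1 - 2\right) 23 + 0\right) \left(-134\right) = \left(\left(-3\right) 23 + 0\right) \left(-134\right) = \left(-69 + 0\right) \left(-134\right) = \left(-69\right) \left(-134\right) = 9246$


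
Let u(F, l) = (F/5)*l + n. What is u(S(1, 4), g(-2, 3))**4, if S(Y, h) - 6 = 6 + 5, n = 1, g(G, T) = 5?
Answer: 104976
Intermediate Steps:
S(Y, h) = 17 (S(Y, h) = 6 + (6 + 5) = 6 + 11 = 17)
u(F, l) = 1 + F*l/5 (u(F, l) = (F/5)*l + 1 = F*l/5 + 1 = 1 + F*l/5)
u(S(1, 4), g(-2, 3))**4 = (1 + (1/5)*17*5)**4 = (1 + 17)**4 = 18**4 = 104976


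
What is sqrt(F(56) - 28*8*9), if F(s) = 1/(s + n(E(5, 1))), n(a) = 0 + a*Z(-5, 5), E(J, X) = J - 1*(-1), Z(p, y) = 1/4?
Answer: I*sqrt(26661370)/115 ≈ 44.9*I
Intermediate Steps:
Z(p, y) = 1/4
E(J, X) = 1 + J (E(J, X) = J + 1 = 1 + J)
n(a) = a/4 (n(a) = 0 + a*(1/4) = 0 + a/4 = a/4)
F(s) = 1/(3/2 + s) (F(s) = 1/(s + (1 + 5)/4) = 1/(s + (1/4)*6) = 1/(s + 3/2) = 1/(3/2 + s))
sqrt(F(56) - 28*8*9) = sqrt(2/(3 + 2*56) - 28*8*9) = sqrt(2/(3 + 112) - 224*9) = sqrt(2/115 - 2016) = sqrt(-231838/115) = I*sqrt(26661370)/115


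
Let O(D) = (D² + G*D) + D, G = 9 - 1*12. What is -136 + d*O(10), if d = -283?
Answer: -22776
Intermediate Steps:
G = -3 (G = 9 - 12 = -3)
O(D) = D² - 2*D (O(D) = (D² - 3*D) + D = D² - 2*D)
-136 + d*O(10) = -136 - 2830*(-2 + 10) = -136 - 2830*8 = -136 - 283*80 = -136 - 22640 = -22776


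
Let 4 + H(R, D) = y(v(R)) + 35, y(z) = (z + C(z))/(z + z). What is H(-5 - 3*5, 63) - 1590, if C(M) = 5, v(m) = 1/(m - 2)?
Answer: -3227/2 ≈ -1613.5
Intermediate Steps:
v(m) = 1/(-2 + m)
y(z) = (5 + z)/(2*z) (y(z) = (z + 5)/(z + z) = (5 + z)/((2*z)) = (5 + z)*(1/(2*z)) = (5 + z)/(2*z))
H(R, D) = 31 + (-2 + R)*(5 + 1/(-2 + R))/2 (H(R, D) = -4 + ((5 + 1/(-2 + R))/(2*(1/(-2 + R))) + 35) = -4 + ((-2 + R)*(5 + 1/(-2 + R))/2 + 35) = -4 + (35 + (-2 + R)*(5 + 1/(-2 + R))/2) = 31 + (-2 + R)*(5 + 1/(-2 + R))/2)
H(-5 - 3*5, 63) - 1590 = (53/2 + 5*(-5 - 3*5)/2) - 1590 = (53/2 + 5*(-5 - 15)/2) - 1590 = (53/2 + (5/2)*(-20)) - 1590 = (53/2 - 50) - 1590 = -47/2 - 1590 = -3227/2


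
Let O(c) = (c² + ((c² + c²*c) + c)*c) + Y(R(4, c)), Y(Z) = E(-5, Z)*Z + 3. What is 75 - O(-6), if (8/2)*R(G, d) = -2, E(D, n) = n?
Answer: -4321/4 ≈ -1080.3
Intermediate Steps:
R(G, d) = -½ (R(G, d) = (¼)*(-2) = -½)
Y(Z) = 3 + Z² (Y(Z) = Z*Z + 3 = Z² + 3 = 3 + Z²)
O(c) = 13/4 + c² + c*(c + c² + c³) (O(c) = (c² + ((c² + c²*c) + c)*c) + (3 + (-½)²) = (c² + ((c² + c³) + c)*c) + (3 + ¼) = (c² + (c + c² + c³)*c) + 13/4 = (c² + c*(c + c² + c³)) + 13/4 = 13/4 + c² + c*(c + c² + c³))
75 - O(-6) = 75 - (13/4 + (-6)³ + (-6)⁴ + 2*(-6)²) = 75 - (13/4 - 216 + 1296 + 2*36) = 75 - (13/4 - 216 + 1296 + 72) = 75 - 1*4621/4 = 75 - 4621/4 = -4321/4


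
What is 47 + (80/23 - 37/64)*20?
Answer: 38641/368 ≈ 105.00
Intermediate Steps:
47 + (80/23 - 37/64)*20 = 47 + (4269/1472)*20 = 47 + 21345/368 = 38641/368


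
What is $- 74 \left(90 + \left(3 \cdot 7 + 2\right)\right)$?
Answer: $-8362$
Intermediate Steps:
$- 74 \left(90 + \left(3 \cdot 7 + 2\right)\right) = - 74 \left(90 + \left(21 + 2\right)\right) = - 74 \left(90 + 23\right) = \left(-74\right) 113 = -8362$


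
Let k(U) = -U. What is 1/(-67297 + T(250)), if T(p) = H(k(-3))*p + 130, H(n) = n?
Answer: -1/66417 ≈ -1.5056e-5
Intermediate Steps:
T(p) = 130 + 3*p (T(p) = (-1*(-3))*p + 130 = 3*p + 130 = 130 + 3*p)
1/(-67297 + T(250)) = 1/(-67297 + (130 + 3*250)) = 1/(-67297 + (130 + 750)) = 1/(-67297 + 880) = 1/(-66417) = -1/66417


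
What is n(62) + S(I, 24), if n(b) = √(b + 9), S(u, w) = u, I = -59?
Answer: -59 + √71 ≈ -50.574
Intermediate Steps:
n(b) = √(9 + b)
n(62) + S(I, 24) = √(9 + 62) - 59 = √71 - 59 = -59 + √71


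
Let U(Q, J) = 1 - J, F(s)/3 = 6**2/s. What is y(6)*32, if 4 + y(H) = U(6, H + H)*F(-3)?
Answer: 12544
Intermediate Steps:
F(s) = 108/s (F(s) = 3*(6**2/s) = 3*(36/s) = 108/s)
y(H) = -40 + 72*H (y(H) = -4 + (1 - (H + H))*(108/(-3)) = -4 + (1 - 2*H)*(108*(-1/3)) = -4 + (1 - 2*H)*(-36) = -4 + (-36 + 72*H) = -40 + 72*H)
y(6)*32 = (-40 + 72*6)*32 = (-40 + 432)*32 = 392*32 = 12544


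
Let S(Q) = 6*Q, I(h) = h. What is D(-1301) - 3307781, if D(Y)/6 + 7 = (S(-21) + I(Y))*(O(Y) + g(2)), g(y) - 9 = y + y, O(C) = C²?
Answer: -14495468891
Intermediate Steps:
g(y) = 9 + 2*y (g(y) = 9 + (y + y) = 9 + 2*y)
D(Y) = -42 + 6*(-126 + Y)*(13 + Y²) (D(Y) = -42 + 6*((6*(-21) + Y)*(Y² + (9 + 2*2))) = -42 + 6*((-126 + Y)*(Y² + (9 + 4))) = -42 + 6*((-126 + Y)*(Y² + 13)) = -42 + 6*((-126 + Y)*(13 + Y²)) = -42 + 6*(-126 + Y)*(13 + Y²))
D(-1301) - 3307781 = (-9870 - 756*(-1301)² + 6*(-1301)³ + 78*(-1301)) - 3307781 = (-9870 - 756*1692601 + 6*(-2202073901) - 101478) - 3307781 = (-9870 - 1279606356 - 13212443406 - 101478) - 3307781 = -14492161110 - 3307781 = -14495468891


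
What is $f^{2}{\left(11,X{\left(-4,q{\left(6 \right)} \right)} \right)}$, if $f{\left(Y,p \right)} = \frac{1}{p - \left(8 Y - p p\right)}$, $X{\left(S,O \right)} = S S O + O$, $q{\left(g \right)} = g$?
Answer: $\frac{1}{108534724} \approx 9.2136 \cdot 10^{-9}$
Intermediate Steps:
$X{\left(S,O \right)} = O + O S^{2}$ ($X{\left(S,O \right)} = S^{2} O + O = O S^{2} + O = O + O S^{2}$)
$f{\left(Y,p \right)} = \frac{1}{p + p^{2} - 8 Y}$ ($f{\left(Y,p \right)} = \frac{1}{p - \left(- p^{2} + 8 Y\right)} = \frac{1}{p + p^{2} - 8 Y}$)
$f^{2}{\left(11,X{\left(-4,q{\left(6 \right)} \right)} \right)} = \left(\frac{1}{6 \left(1 + \left(-4\right)^{2}\right) + \left(6 \left(1 + \left(-4\right)^{2}\right)\right)^{2} - 88}\right)^{2} = \left(\frac{1}{6 \left(1 + 16\right) + \left(6 \left(1 + 16\right)\right)^{2} - 88}\right)^{2} = \left(\frac{1}{6 \cdot 17 + \left(6 \cdot 17\right)^{2} - 88}\right)^{2} = \left(\frac{1}{102 + 102^{2} - 88}\right)^{2} = \left(\frac{1}{102 + 10404 - 88}\right)^{2} = \left(\frac{1}{10418}\right)^{2} = \frac{1}{108534724}$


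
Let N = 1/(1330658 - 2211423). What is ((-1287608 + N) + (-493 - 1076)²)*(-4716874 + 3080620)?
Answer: -1692136765312213176/880765 ≈ -1.9212e+12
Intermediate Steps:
N = -1/880765 (N = 1/(-880765) = -1/880765 ≈ -1.1354e-6)
((-1287608 + N) + (-493 - 1076)²)*(-4716874 + 3080620) = ((-1287608 - 1/880765) + (-493 - 1076)²)*(-4716874 + 3080620) = (-1134080060121/880765 + (-1569)²)*(-1636254) = (-1134080060121/880765 + 2461761)*(-1636254) = (1034152867044/880765)*(-1636254) = -1692136765312213176/880765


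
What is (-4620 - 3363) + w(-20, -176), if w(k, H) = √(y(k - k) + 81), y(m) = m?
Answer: -7974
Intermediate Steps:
w(k, H) = 9 (w(k, H) = √((k - k) + 81) = √(0 + 81) = √81 = 9)
(-4620 - 3363) + w(-20, -176) = (-4620 - 3363) + 9 = -7983 + 9 = -7974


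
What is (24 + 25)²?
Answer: 2401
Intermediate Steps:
(24 + 25)² = 49² = 2401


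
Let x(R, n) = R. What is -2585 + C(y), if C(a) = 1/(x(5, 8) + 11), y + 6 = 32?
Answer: -41359/16 ≈ -2584.9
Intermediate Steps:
y = 26 (y = -6 + 32 = 26)
C(a) = 1/16 (C(a) = 1/(5 + 11) = 1/16)
-2585 + C(y) = -2585 + 1/16 = -41359/16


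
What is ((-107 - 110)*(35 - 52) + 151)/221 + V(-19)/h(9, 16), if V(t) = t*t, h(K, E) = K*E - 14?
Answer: 44537/2210 ≈ 20.152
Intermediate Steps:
h(K, E) = -14 + E*K (h(K, E) = E*K - 14 = -14 + E*K)
V(t) = t²
((-107 - 110)*(35 - 52) + 151)/221 + V(-19)/h(9, 16) = ((-107 - 110)*(35 - 52) + 151)/221 + (-19)²/(-14 + 16*9) = (-217*(-17) + 151)*(1/221) + 361/(-14 + 144) = (3689 + 151)*(1/221) + 361/130 = 3840*(1/221) + 361*(1/130) = 3840/221 + 361/130 = 44537/2210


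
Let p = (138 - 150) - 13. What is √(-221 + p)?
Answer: I*√246 ≈ 15.684*I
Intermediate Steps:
p = -25 (p = -12 - 13 = -25)
√(-221 + p) = √(-221 - 25) = √(-246) = I*√246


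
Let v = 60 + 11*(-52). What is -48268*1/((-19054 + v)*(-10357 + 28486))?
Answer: 24134/177356007 ≈ 0.00013608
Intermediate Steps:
v = -512 (v = 60 - 572 = -512)
-48268*1/((-19054 + v)*(-10357 + 28486)) = -48268*1/((-19054 - 512)*(-10357 + 28486)) = -48268/((-19566*18129)) = -48268/(-354712014) = -48268*(-1/354712014) = 24134/177356007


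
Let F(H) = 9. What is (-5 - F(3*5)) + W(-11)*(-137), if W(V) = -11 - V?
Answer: -14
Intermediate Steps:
(-5 - F(3*5)) + W(-11)*(-137) = (-5 - 1*9) + (-11 - 1*(-11))*(-137) = (-5 - 9) + (-11 + 11)*(-137) = -14 + 0*(-137) = -14 + 0 = -14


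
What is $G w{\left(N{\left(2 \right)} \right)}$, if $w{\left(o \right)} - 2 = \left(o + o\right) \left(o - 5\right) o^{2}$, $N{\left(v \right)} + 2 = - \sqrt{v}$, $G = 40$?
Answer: $13520 + 9440 \sqrt{2} \approx 26870.0$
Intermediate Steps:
$N{\left(v \right)} = -2 - \sqrt{v}$
$w{\left(o \right)} = 2 + 2 o^{3} \left(-5 + o\right)$ ($w{\left(o \right)} = 2 + \left(o + o\right) \left(o - 5\right) o^{2} = 2 + 2 o \left(-5 + o\right) o^{2} = 2 + 2 o^{3} \left(-5 + o\right)$)
$G w{\left(N{\left(2 \right)} \right)} = 40 \left(2 - 10 \left(-2 - \sqrt{2}\right)^{3} + 2 \left(-2 - \sqrt{2}\right)^{4}\right) = 80 - 400 \left(-2 - \sqrt{2}\right)^{3} + 80 \left(-2 - \sqrt{2}\right)^{4}$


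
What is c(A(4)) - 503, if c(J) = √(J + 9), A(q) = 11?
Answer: -503 + 2*√5 ≈ -498.53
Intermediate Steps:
c(J) = √(9 + J)
c(A(4)) - 503 = √(9 + 11) - 503 = √20 - 503 = 2*√5 - 503 = -503 + 2*√5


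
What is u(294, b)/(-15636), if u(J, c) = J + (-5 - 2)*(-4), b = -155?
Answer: -161/7818 ≈ -0.020593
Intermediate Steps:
u(J, c) = 28 + J (u(J, c) = J - 7*(-4) = J + 28 = 28 + J)
u(294, b)/(-15636) = (28 + 294)/(-15636) = 322*(-1/15636) = -161/7818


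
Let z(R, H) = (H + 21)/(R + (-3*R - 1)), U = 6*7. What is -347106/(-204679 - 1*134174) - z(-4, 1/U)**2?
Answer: -78065834167/9763032636 ≈ -7.9961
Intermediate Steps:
U = 42
z(R, H) = (21 + H)/(-1 - 2*R) (z(R, H) = (21 + H)/(R + (-1 - 3*R)) = (21 + H)/(-1 - 2*R))
-347106/(-204679 - 1*134174) - z(-4, 1/U)**2 = -347106/(-204679 - 1*134174) - ((-21 - 1/42)/(1 + 2*(-4)))**2 = -347106/(-204679 - 134174) - ((-21 - 1*1/42)/(1 - 8))**2 = -347106/(-338853) - ((-21 - 1/42)/(-7))**2 = -347106*(-1/338853) - (-1/7*(-883/42))**2 = 115702/112951 - (883/294)**2 = 115702/112951 - 1*779689/86436 = 115702/112951 - 779689/86436 = -78065834167/9763032636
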